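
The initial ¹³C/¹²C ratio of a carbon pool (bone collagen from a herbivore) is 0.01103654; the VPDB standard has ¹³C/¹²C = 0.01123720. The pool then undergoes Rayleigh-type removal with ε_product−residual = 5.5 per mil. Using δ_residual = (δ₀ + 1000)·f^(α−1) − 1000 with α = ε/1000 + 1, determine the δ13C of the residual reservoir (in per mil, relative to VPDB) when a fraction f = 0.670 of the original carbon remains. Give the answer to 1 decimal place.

-20.0 per mil

δ₀ = (0.01103654/0.01123720 − 1)×1000 = (0.982143 − 1)×1000 = -17.857 per mil
α − 1 = ε/1000 = 0.0055
f^(α−1) = 0.670^(0.0055) = 0.997800
δ_res = (-17.857 + 1000) × 0.997800 − 1000 = 979.982 − 1000 = -20.02 per mil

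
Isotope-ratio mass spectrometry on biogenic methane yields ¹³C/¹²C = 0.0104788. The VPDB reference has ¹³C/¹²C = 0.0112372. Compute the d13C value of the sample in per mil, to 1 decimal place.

d13C = (R_sample / R_standard − 1) × 1000
R_sample / R_standard = 0.0104788 / 0.0112372 = 0.932510
d13C = (0.932510 − 1) × 1000 = -67.49 per mil

-67.5 per mil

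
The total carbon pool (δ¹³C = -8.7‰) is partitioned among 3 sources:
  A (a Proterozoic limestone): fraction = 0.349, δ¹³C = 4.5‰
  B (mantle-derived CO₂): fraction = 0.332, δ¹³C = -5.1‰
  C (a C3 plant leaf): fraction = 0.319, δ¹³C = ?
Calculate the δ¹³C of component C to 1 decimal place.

Isotope mass balance: δ_bulk = Σ fᵢ·δᵢ.
-8.7 = 0.349×(4.5) + 0.332×(-5.1) + 0.319×δ_C
0.319·δ_C = -8.7 − (-0.123) = -8.577
δ_C = -8.577 / 0.319 = -26.89‰

-26.9‰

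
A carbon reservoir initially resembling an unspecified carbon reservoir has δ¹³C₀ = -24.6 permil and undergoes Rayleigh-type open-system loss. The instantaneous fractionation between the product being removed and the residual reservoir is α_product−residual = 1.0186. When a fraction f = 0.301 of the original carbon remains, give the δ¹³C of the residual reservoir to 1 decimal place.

-46.1 permil

Rayleigh residual: δ_res = (δ₀ + 1000)·f^(α−1) − 1000
α − 1 = 0.01860
f^(α−1) = 0.301^(0.01860) = 0.977916
δ_res = (-24.6 + 1000) × 0.977916 − 1000 = 953.859 − 1000 = -46.14 permil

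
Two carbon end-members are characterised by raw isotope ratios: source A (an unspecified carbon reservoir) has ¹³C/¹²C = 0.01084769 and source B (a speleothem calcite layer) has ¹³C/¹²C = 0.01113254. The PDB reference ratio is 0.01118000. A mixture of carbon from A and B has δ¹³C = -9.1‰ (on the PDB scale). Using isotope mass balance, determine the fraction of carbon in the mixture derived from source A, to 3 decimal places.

0.191

δ_A = (0.01084769/0.01118000 − 1)×1000 = (0.970276 − 1)×1000 = -29.724‰
δ_B = (0.01113254/0.01118000 − 1)×1000 = (0.995755 − 1)×1000 = -4.245‰
f_A = (δ_mix − δ_B)/(δ_A − δ_B) = (-9.1 − (-4.245))/(-29.724 − (-4.245))
f_A = -4.855 / -25.479 = 0.1905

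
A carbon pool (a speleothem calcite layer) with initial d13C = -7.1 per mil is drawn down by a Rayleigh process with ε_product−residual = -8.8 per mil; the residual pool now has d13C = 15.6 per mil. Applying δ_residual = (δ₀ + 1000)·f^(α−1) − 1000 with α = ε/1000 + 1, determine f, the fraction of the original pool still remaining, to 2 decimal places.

0.08

α − 1 = ε/1000 = -0.0088
(δ_res + 1000)/(δ₀ + 1000) = (15.6 + 1000)/(-7.1 + 1000) = 1015.6/992.9 = 1.022862
f = 1.022862^(1/-0.0088) = exp(ln(1.022862)/-0.0088) = exp(0.02260/-0.0088)
f = exp(-2.5687) = 0.0766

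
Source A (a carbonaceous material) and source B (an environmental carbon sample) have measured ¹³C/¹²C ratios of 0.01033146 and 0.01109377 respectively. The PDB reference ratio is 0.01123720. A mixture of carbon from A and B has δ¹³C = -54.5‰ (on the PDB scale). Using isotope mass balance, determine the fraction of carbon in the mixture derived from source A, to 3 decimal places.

δ_A = (0.01033146/0.01123720 − 1)×1000 = (0.919398 − 1)×1000 = -80.602‰
δ_B = (0.01109377/0.01123720 − 1)×1000 = (0.987236 − 1)×1000 = -12.764‰
f_A = (δ_mix − δ_B)/(δ_A − δ_B) = (-54.5 − (-12.764))/(-80.602 − (-12.764))
f_A = -41.736 / -67.838 = 0.6152

0.615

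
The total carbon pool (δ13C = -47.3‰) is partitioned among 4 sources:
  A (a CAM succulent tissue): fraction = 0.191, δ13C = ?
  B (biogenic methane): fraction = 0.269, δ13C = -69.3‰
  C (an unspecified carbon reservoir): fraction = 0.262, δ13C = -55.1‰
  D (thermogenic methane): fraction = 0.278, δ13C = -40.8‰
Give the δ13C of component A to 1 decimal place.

Isotope mass balance: δ_bulk = Σ fᵢ·δᵢ.
-47.3 = 0.191×δ_A + 0.269×(-69.3) + 0.262×(-55.1) + 0.278×(-40.8)
0.191·δ_A = -47.3 − (-44.420) = -2.880
δ_A = -2.880 / 0.191 = -15.08‰

-15.1‰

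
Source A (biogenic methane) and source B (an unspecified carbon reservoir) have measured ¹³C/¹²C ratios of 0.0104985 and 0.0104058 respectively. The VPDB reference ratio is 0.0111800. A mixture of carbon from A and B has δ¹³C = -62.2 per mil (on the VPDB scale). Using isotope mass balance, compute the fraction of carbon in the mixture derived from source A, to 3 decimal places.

0.850

δ_A = (0.0104985/0.0111800 − 1)×1000 = (0.939043 − 1)×1000 = -60.957 per mil
δ_B = (0.0104058/0.0111800 − 1)×1000 = (0.930751 − 1)×1000 = -69.249 per mil
f_A = (δ_mix − δ_B)/(δ_A − δ_B) = (-62.2 − (-69.249))/(-60.957 − (-69.249))
f_A = 7.049 / 8.292 = 0.8501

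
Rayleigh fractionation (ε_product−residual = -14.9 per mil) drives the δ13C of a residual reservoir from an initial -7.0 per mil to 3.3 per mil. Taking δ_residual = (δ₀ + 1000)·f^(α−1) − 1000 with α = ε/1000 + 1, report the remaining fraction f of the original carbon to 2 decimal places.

0.50

α − 1 = ε/1000 = -0.0149
(δ_res + 1000)/(δ₀ + 1000) = (3.3 + 1000)/(-7.0 + 1000) = 1003.3/993.0 = 1.010373
f = 1.010373^(1/-0.0149) = exp(ln(1.010373)/-0.0149) = exp(0.01032/-0.0149)
f = exp(-0.6926) = 0.5003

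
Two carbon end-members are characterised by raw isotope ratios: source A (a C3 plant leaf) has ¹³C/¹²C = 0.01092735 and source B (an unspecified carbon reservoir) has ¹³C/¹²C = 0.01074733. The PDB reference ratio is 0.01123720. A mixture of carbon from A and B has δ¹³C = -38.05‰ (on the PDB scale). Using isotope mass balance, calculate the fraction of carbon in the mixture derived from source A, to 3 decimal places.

δ_A = (0.01092735/0.01123720 − 1)×1000 = (0.972426 − 1)×1000 = -27.574‰
δ_B = (0.01074733/0.01123720 − 1)×1000 = (0.956406 − 1)×1000 = -43.594‰
f_A = (δ_mix − δ_B)/(δ_A − δ_B) = (-38.05 − (-43.594))/(-27.574 − (-43.594))
f_A = 5.544 / 16.020 = 0.3460

0.346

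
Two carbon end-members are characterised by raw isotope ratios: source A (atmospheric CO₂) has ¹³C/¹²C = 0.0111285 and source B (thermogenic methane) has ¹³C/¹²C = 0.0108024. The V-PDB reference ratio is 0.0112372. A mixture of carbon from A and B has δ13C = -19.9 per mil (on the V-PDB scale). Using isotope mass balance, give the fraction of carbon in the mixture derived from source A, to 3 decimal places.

0.648

δ_A = (0.0111285/0.0112372 − 1)×1000 = (0.990327 − 1)×1000 = -9.673 per mil
δ_B = (0.0108024/0.0112372 − 1)×1000 = (0.961307 − 1)×1000 = -38.693 per mil
f_A = (δ_mix − δ_B)/(δ_A − δ_B) = (-19.9 − (-38.693))/(-9.673 − (-38.693))
f_A = 18.793 / 29.020 = 0.6476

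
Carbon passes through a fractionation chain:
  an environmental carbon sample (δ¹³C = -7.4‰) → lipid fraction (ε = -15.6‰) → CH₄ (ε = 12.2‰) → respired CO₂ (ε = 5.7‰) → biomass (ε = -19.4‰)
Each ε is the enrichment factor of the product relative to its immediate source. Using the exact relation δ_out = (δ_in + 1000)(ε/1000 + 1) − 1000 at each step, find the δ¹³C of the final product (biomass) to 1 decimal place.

step 1: δ = (-7.40 + 1000)·(-15.6/1000 + 1) − 1000 = -22.88‰
step 2: δ = (-22.88 + 1000)·(12.2/1000 + 1) − 1000 = -10.96‰
step 3: δ = (-10.96 + 1000)·(5.7/1000 + 1) − 1000 = -5.33‰
step 4: δ = (-5.33 + 1000)·(-19.4/1000 + 1) − 1000 = -24.62‰

-24.6‰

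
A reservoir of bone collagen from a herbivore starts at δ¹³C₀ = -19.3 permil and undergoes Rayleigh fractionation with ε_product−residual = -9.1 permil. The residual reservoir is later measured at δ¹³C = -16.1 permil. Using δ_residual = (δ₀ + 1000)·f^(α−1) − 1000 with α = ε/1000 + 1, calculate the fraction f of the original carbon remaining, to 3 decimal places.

0.699

α − 1 = ε/1000 = -0.0091
(δ_res + 1000)/(δ₀ + 1000) = (-16.1 + 1000)/(-19.3 + 1000) = 983.9/980.7 = 1.003263
f = 1.003263^(1/-0.0091) = exp(ln(1.003263)/-0.0091) = exp(0.00326/-0.0091)
f = exp(-0.3580) = 0.6991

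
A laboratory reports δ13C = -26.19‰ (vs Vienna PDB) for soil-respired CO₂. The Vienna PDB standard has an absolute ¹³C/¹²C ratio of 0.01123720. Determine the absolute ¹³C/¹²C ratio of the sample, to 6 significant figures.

R_sample = R_standard × (δ13C/1000 + 1)
R_sample = 0.01123720 × (-26.19/1000 + 1) = 0.01123720 × 0.973810
R_sample = 0.0109429

0.0109429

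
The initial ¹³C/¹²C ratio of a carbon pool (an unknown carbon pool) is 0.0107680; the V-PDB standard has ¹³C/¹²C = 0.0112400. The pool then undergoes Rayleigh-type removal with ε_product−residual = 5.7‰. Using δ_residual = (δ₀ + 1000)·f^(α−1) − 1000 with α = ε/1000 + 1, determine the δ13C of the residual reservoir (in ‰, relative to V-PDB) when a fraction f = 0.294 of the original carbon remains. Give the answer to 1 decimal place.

δ₀ = (0.0107680/0.0112400 − 1)×1000 = (0.958007 − 1)×1000 = -41.993‰
α − 1 = ε/1000 = 0.0057
f^(α−1) = 0.294^(0.0057) = 0.993046
δ_res = (-41.993 + 1000) × 0.993046 − 1000 = 951.346 − 1000 = -48.65‰

-48.7‰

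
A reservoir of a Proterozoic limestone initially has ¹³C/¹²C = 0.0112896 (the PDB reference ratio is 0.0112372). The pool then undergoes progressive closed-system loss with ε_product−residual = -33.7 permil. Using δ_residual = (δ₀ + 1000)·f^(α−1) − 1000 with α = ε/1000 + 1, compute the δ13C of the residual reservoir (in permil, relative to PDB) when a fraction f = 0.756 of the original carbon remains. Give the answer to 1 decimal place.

δ₀ = (0.0112896/0.0112372 − 1)×1000 = (1.004663 − 1)×1000 = 4.663 permil
α − 1 = ε/1000 = -0.0337
f^(α−1) = 0.756^(-0.0337) = 1.009471
δ_res = (4.663 + 1000) × 1.009471 − 1000 = 1014.178 − 1000 = 14.18 permil

14.2 permil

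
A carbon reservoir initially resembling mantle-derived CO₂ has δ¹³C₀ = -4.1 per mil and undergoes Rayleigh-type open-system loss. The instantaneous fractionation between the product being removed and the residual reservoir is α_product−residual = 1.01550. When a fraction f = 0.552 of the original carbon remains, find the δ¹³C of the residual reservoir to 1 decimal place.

Rayleigh residual: δ_res = (δ₀ + 1000)·f^(α−1) − 1000
α − 1 = 0.01550
f^(α−1) = 0.552^(0.01550) = 0.990832
δ_res = (-4.1 + 1000) × 0.990832 − 1000 = 986.770 − 1000 = -13.23 per mil

-13.2 per mil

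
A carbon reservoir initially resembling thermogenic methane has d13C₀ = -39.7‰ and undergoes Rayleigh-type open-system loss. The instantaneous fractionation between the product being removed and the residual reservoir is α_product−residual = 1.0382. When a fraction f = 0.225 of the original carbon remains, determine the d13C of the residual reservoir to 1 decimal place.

Rayleigh residual: δ_res = (δ₀ + 1000)·f^(α−1) − 1000
α − 1 = 0.03820
f^(α−1) = 0.225^(0.03820) = 0.944612
δ_res = (-39.7 + 1000) × 0.944612 − 1000 = 907.111 − 1000 = -92.89‰

-92.9‰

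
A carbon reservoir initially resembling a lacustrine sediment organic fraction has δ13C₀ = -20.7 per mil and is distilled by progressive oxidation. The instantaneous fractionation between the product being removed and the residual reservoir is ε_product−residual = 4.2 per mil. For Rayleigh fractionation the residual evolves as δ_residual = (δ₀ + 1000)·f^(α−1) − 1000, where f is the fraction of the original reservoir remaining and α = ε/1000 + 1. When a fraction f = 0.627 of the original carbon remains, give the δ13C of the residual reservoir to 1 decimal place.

Rayleigh residual: δ_res = (δ₀ + 1000)·f^(α−1) − 1000
α = ε/1000 + 1 = 1.00420, so α − 1 = 0.00420
f^(α−1) = 0.627^(0.00420) = 0.998041
δ_res = (-20.7 + 1000) × 0.998041 − 1000 = 977.382 − 1000 = -22.62 per mil

-22.6 per mil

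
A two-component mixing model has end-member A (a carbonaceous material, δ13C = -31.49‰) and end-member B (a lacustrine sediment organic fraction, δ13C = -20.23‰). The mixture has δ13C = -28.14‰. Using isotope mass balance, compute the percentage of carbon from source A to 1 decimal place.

70.2%

δ_mix = f_A·δ_A + (1 − f_A)·δ_B  ⇒  f_A = (δ_mix − δ_B)/(δ_A − δ_B)
f_A = (-28.14 − (-20.23)) / (-31.49 − (-20.23))
f_A = -7.91 / -11.26 = 0.7025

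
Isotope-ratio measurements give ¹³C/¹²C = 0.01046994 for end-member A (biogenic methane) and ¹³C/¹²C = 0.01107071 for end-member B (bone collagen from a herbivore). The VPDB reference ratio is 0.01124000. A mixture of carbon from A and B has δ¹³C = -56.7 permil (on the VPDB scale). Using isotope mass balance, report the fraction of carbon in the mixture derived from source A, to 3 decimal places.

0.779

δ_A = (0.01046994/0.01124000 − 1)×1000 = (0.931489 − 1)×1000 = -68.511 permil
δ_B = (0.01107071/0.01124000 − 1)×1000 = (0.984939 − 1)×1000 = -15.061 permil
f_A = (δ_mix − δ_B)/(δ_A − δ_B) = (-56.7 − (-15.061))/(-68.511 − (-15.061))
f_A = -41.639 / -53.449 = 0.7790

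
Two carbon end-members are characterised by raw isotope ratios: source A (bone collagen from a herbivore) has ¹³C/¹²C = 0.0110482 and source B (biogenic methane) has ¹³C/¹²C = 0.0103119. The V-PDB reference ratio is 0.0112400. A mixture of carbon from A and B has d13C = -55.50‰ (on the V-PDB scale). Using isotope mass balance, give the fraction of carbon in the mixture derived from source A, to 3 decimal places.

0.413

δ_A = (0.0110482/0.0112400 − 1)×1000 = (0.982936 − 1)×1000 = -17.064‰
δ_B = (0.0103119/0.0112400 − 1)×1000 = (0.917429 − 1)×1000 = -82.571‰
f_A = (δ_mix − δ_B)/(δ_A − δ_B) = (-55.50 − (-82.571))/(-17.064 − (-82.571))
f_A = 27.071 / 65.507 = 0.4133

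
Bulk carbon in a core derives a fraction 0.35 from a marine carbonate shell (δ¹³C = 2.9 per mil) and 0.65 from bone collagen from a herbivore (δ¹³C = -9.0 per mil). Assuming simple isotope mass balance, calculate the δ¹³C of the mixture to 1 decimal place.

δ_mix = f_A·δ_A + f_B·δ_B
δ_mix = 0.35 × (2.9) + 0.65 × (-9.0)
δ_mix = 1.01 + -5.85 = -4.84 per mil

-4.8 per mil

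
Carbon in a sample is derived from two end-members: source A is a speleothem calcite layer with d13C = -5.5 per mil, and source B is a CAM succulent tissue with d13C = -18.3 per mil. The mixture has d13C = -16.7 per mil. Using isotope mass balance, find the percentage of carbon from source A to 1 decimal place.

12.5%

δ_mix = f_A·δ_A + (1 − f_A)·δ_B  ⇒  f_A = (δ_mix − δ_B)/(δ_A − δ_B)
f_A = (-16.7 − (-18.3)) / (-5.5 − (-18.3))
f_A = 1.6 / 12.8 = 0.1250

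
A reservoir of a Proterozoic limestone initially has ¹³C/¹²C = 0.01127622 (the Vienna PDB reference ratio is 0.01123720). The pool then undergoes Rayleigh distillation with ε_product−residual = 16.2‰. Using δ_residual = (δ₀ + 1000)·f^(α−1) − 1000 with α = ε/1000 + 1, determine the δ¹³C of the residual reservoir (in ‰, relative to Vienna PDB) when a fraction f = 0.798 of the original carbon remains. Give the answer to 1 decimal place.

-0.2‰

δ₀ = (0.01127622/0.01123720 − 1)×1000 = (1.003472 − 1)×1000 = 3.472‰
α − 1 = ε/1000 = 0.0162
f^(α−1) = 0.798^(0.0162) = 0.996351
δ_res = (3.472 + 1000) × 0.996351 − 1000 = 999.811 − 1000 = -0.19‰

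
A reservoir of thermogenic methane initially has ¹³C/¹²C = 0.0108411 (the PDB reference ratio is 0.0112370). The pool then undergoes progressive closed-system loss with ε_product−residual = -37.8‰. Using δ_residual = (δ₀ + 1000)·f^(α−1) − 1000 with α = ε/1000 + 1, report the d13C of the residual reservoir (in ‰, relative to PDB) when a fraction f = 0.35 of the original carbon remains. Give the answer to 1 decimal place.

δ₀ = (0.0108411/0.0112370 − 1)×1000 = (0.964768 − 1)×1000 = -35.232‰
α − 1 = ε/1000 = -0.0378
f^(α−1) = 0.35^(-0.0378) = 1.040481
δ_res = (-35.232 + 1000) × 1.040481 − 1000 = 1003.823 − 1000 = 3.82‰

3.8‰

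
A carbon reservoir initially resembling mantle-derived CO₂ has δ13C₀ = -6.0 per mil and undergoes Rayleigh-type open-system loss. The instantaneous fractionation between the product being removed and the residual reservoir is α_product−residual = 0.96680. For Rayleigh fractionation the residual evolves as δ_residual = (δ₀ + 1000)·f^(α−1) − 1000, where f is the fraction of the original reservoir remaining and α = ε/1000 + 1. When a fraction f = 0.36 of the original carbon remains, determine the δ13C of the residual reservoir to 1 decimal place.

Rayleigh residual: δ_res = (δ₀ + 1000)·f^(α−1) − 1000
α − 1 = -0.03320
f^(α−1) = 0.36^(-0.03320) = 1.034501
δ_res = (-6.0 + 1000) × 1.034501 − 1000 = 1028.294 − 1000 = 28.29 per mil

28.3 per mil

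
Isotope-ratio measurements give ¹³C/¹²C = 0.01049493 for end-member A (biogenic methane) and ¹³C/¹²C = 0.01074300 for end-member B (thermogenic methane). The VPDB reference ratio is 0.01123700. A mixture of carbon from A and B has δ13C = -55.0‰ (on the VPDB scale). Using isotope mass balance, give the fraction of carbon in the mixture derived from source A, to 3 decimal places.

0.500

δ_A = (0.01049493/0.01123700 − 1)×1000 = (0.933962 − 1)×1000 = -66.038‰
δ_B = (0.01074300/0.01123700 − 1)×1000 = (0.956038 − 1)×1000 = -43.962‰
f_A = (δ_mix − δ_B)/(δ_A − δ_B) = (-55.0 − (-43.962))/(-66.038 − (-43.962))
f_A = -11.038 / -22.076 = 0.5000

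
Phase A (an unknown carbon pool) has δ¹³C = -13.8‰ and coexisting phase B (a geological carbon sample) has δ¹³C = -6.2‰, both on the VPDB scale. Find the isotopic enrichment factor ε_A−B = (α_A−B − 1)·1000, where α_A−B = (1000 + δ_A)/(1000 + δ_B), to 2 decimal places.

α_A−B = (1000 + -13.8) / (1000 + -6.2) = 986.2 / 993.8 = 0.992353
ε_A−B = (0.992353 − 1) × 1000 = -7.647‰
(The approximation ε ≈ δ_A − δ_B would give -7.6‰.)

-7.65‰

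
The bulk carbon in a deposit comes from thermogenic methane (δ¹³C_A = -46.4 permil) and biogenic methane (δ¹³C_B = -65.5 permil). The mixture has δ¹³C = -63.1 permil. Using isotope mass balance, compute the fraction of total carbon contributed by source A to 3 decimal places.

δ_mix = f_A·δ_A + (1 − f_A)·δ_B  ⇒  f_A = (δ_mix − δ_B)/(δ_A − δ_B)
f_A = (-63.1 − (-65.5)) / (-46.4 − (-65.5))
f_A = 2.4 / 19.1 = 0.1257

0.126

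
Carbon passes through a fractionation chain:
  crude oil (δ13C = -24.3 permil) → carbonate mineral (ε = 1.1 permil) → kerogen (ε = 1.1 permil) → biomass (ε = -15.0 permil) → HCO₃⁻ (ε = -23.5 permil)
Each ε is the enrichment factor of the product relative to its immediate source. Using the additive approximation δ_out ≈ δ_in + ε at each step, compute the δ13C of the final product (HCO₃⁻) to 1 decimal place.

-60.6 permil

step 1: δ ≈ -24.3 + (1.1) = -23.2 permil
step 2: δ ≈ -23.2 + (1.1) = -22.1 permil
step 3: δ ≈ -22.1 + (-15.0) = -37.1 permil
step 4: δ ≈ -37.1 + (-23.5) = -60.6 permil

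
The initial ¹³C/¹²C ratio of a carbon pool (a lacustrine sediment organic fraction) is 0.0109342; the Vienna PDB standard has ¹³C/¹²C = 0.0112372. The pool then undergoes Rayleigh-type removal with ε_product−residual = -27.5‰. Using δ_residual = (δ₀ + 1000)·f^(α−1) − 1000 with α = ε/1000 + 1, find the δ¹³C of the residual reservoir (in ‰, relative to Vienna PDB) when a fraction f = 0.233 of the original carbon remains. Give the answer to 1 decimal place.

δ₀ = (0.0109342/0.0112372 − 1)×1000 = (0.973036 − 1)×1000 = -26.964‰
α − 1 = ε/1000 = -0.0275
f^(α−1) = 0.233^(-0.0275) = 1.040873
δ_res = (-26.964 + 1000) × 1.040873 − 1000 = 1012.807 − 1000 = 12.81‰

12.8‰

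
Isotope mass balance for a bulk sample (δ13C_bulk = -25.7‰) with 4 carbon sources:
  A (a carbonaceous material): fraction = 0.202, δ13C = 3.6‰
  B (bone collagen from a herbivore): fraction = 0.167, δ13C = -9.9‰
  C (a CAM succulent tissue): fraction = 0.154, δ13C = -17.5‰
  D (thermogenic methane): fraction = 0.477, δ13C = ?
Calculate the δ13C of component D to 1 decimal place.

Isotope mass balance: δ_bulk = Σ fᵢ·δᵢ.
-25.7 = 0.202×(3.6) + 0.167×(-9.9) + 0.154×(-17.5) + 0.477×δ_D
0.477·δ_D = -25.7 − (-3.621) = -22.079
δ_D = -22.079 / 0.477 = -46.29‰

-46.3‰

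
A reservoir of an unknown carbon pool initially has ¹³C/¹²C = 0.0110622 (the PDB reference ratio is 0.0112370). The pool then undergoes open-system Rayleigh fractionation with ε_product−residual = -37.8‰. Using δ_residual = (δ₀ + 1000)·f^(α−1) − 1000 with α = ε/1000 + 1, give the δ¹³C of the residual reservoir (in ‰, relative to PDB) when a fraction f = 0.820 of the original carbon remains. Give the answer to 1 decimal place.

-8.1‰

δ₀ = (0.0110622/0.0112370 − 1)×1000 = (0.984444 − 1)×1000 = -15.556‰
α − 1 = ε/1000 = -0.0378
f^(α−1) = 0.820^(-0.0378) = 1.007530
δ_res = (-15.556 + 1000) × 1.007530 − 1000 = 991.857 − 1000 = -8.14‰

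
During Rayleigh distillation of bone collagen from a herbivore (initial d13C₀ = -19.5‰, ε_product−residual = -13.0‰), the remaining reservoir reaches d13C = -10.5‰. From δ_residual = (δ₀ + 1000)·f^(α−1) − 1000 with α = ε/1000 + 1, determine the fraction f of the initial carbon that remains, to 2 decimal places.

α − 1 = ε/1000 = -0.0130
(δ_res + 1000)/(δ₀ + 1000) = (-10.5 + 1000)/(-19.5 + 1000) = 989.5/980.5 = 1.009179
f = 1.009179^(1/-0.0130) = exp(ln(1.009179)/-0.0130) = exp(0.00914/-0.0130)
f = exp(-0.7029) = 0.4952

0.50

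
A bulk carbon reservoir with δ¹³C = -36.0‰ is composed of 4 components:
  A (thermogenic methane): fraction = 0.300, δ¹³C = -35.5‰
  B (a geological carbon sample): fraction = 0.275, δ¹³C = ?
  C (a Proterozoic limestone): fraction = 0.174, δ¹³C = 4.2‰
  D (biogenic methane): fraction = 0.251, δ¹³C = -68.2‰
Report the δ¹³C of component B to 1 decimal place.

Isotope mass balance: δ_bulk = Σ fᵢ·δᵢ.
-36.0 = 0.300×(-35.5) + 0.275×δ_B + 0.174×(4.2) + 0.251×(-68.2)
0.275·δ_B = -36.0 − (-27.037) = -8.963
δ_B = -8.963 / 0.275 = -32.59‰

-32.6‰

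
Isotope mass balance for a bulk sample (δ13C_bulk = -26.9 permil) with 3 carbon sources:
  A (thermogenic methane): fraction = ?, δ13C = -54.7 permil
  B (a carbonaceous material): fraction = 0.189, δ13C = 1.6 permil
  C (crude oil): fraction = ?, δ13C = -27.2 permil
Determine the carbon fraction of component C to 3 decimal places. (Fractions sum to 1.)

Let f_C and f_A be the unknown fractions; fractions sum to 1 so f_C + f_A = 0.811.
Mass balance: Σ fᵢ·δᵢ = δ_bulk ⇒ f_C·(-27.2) + f_A·(-54.7) = -26.9 − (0.302) = -27.202
Substitute f_A = 0.811 − f_C:
f_C·(-27.2 − -54.7) = -27.202 − 0.811×(-54.7) = 17.159
f_C = 17.159 / 27.5 = 0.6240

0.624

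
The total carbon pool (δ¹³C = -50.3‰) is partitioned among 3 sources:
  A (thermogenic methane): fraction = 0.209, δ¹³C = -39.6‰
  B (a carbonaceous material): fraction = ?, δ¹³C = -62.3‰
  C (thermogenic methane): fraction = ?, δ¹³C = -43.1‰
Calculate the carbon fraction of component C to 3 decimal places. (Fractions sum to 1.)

Let f_C and f_B be the unknown fractions; fractions sum to 1 so f_C + f_B = 0.791.
Mass balance: Σ fᵢ·δᵢ = δ_bulk ⇒ f_C·(-43.1) + f_B·(-62.3) = -50.3 − (-8.276) = -42.024
Substitute f_B = 0.791 − f_C:
f_C·(-43.1 − -62.3) = -42.024 − 0.791×(-62.3) = 7.256
f_C = 7.256 / 19.2 = 0.3779

0.378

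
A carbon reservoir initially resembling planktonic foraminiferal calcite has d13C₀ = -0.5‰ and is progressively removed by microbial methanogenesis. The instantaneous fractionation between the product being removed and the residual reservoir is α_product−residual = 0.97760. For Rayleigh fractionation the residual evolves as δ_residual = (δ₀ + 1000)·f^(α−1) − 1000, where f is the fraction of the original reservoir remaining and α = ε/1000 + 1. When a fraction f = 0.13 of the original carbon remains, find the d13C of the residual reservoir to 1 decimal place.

Rayleigh residual: δ_res = (δ₀ + 1000)·f^(α−1) − 1000
α − 1 = -0.02240
f^(α−1) = 0.13^(-0.02240) = 1.046761
δ_res = (-0.5 + 1000) × 1.046761 − 1000 = 1046.238 − 1000 = 46.24‰

46.2‰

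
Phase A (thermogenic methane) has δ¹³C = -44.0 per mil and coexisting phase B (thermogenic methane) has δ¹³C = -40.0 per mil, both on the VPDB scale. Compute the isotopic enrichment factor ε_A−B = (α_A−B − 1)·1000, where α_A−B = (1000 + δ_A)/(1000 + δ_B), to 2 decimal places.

-4.17 per mil

α_A−B = (1000 + -44.0) / (1000 + -40.0) = 956.0 / 960.0 = 0.995833
ε_A−B = (0.995833 − 1) × 1000 = -4.167 per mil
(The approximation ε ≈ δ_A − δ_B would give -4.0 per mil.)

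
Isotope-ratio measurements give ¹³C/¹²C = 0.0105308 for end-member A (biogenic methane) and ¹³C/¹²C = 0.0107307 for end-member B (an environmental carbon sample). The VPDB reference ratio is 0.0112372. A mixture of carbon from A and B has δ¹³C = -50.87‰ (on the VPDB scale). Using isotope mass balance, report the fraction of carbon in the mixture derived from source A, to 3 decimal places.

0.326

δ_A = (0.0105308/0.0112372 − 1)×1000 = (0.937137 − 1)×1000 = -62.863‰
δ_B = (0.0107307/0.0112372 − 1)×1000 = (0.954926 − 1)×1000 = -45.074‰
f_A = (δ_mix − δ_B)/(δ_A − δ_B) = (-50.87 − (-45.074))/(-62.863 − (-45.074))
f_A = -5.796 / -17.789 = 0.3258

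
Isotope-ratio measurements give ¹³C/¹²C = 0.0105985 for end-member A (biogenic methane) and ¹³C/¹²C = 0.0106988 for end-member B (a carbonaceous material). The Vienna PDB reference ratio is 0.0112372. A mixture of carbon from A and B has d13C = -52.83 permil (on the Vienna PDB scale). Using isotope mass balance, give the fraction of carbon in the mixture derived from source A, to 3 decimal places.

0.551

δ_A = (0.0105985/0.0112372 − 1)×1000 = (0.943162 − 1)×1000 = -56.838 permil
δ_B = (0.0106988/0.0112372 − 1)×1000 = (0.952088 − 1)×1000 = -47.912 permil
f_A = (δ_mix − δ_B)/(δ_A − δ_B) = (-52.83 − (-47.912))/(-56.838 − (-47.912))
f_A = -4.918 / -8.926 = 0.5510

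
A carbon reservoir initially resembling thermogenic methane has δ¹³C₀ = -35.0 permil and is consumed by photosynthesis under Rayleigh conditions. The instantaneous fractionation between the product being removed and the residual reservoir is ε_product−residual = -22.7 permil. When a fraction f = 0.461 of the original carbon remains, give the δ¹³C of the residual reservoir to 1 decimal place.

Rayleigh residual: δ_res = (δ₀ + 1000)·f^(α−1) − 1000
α = ε/1000 + 1 = 0.97730, so α − 1 = -0.02270
f^(α−1) = 0.461^(-0.02270) = 1.017733
δ_res = (-35.0 + 1000) × 1.017733 − 1000 = 982.113 − 1000 = -17.89 permil

-17.9 permil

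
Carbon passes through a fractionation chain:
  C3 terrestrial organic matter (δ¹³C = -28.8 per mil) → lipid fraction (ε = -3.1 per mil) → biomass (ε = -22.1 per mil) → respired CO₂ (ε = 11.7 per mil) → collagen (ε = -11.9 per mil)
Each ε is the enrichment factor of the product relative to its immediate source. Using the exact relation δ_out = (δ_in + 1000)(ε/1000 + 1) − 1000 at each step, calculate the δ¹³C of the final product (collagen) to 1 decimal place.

step 1: δ = (-28.80 + 1000)·(-3.1/1000 + 1) − 1000 = -31.81 per mil
step 2: δ = (-31.81 + 1000)·(-22.1/1000 + 1) − 1000 = -53.21 per mil
step 3: δ = (-53.21 + 1000)·(11.7/1000 + 1) − 1000 = -42.13 per mil
step 4: δ = (-42.13 + 1000)·(-11.9/1000 + 1) − 1000 = -53.53 per mil

-53.5 per mil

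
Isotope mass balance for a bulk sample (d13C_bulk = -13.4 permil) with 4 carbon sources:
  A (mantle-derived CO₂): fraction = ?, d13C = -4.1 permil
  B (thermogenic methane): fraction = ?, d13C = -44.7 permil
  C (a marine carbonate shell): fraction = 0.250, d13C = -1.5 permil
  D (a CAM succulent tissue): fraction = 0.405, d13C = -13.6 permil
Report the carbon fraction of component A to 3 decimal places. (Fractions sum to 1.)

Let f_A and f_B be the unknown fractions; fractions sum to 1 so f_A + f_B = 0.345.
Mass balance: Σ fᵢ·δᵢ = δ_bulk ⇒ f_A·(-4.1) + f_B·(-44.7) = -13.4 − (-5.883) = -7.517
Substitute f_B = 0.345 − f_A:
f_A·(-4.1 − -44.7) = -7.517 − 0.345×(-44.7) = 7.904
f_A = 7.904 / 40.6 = 0.1947

0.195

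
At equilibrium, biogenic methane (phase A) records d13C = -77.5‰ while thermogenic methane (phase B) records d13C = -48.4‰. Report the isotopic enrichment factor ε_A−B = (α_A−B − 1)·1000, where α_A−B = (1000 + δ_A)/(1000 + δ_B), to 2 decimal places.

α_A−B = (1000 + -77.5) / (1000 + -48.4) = 922.5 / 951.6 = 0.969420
ε_A−B = (0.969420 − 1) × 1000 = -30.580‰
(The approximation ε ≈ δ_A − δ_B would give -29.1‰.)

-30.58‰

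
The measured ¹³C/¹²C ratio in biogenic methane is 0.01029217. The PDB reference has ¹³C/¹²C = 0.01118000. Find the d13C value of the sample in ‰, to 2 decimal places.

d13C = (R_sample / R_standard − 1) × 1000
R_sample / R_standard = 0.01029217 / 0.01118000 = 0.920588
d13C = (0.920588 − 1) × 1000 = -79.412‰

-79.41‰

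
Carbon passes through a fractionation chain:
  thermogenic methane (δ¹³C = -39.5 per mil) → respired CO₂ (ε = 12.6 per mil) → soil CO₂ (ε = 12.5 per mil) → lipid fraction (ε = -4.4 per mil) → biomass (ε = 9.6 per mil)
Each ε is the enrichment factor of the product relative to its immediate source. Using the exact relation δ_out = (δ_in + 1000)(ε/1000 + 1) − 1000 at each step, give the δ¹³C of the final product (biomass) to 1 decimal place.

step 1: δ = (-39.50 + 1000)·(12.6/1000 + 1) − 1000 = -27.40 per mil
step 2: δ = (-27.40 + 1000)·(12.5/1000 + 1) − 1000 = -15.24 per mil
step 3: δ = (-15.24 + 1000)·(-4.4/1000 + 1) − 1000 = -19.57 per mil
step 4: δ = (-19.57 + 1000)·(9.6/1000 + 1) − 1000 = -10.16 per mil

-10.2 per mil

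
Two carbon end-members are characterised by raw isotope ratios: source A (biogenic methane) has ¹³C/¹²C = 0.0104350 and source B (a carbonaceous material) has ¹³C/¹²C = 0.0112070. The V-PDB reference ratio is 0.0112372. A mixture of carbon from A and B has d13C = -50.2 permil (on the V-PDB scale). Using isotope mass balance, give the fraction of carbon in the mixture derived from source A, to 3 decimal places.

δ_A = (0.0104350/0.0112372 − 1)×1000 = (0.928612 − 1)×1000 = -71.388 permil
δ_B = (0.0112070/0.0112372 − 1)×1000 = (0.997312 − 1)×1000 = -2.688 permil
f_A = (δ_mix − δ_B)/(δ_A − δ_B) = (-50.2 − (-2.688))/(-71.388 − (-2.688))
f_A = -47.512 / -68.700 = 0.6916

0.692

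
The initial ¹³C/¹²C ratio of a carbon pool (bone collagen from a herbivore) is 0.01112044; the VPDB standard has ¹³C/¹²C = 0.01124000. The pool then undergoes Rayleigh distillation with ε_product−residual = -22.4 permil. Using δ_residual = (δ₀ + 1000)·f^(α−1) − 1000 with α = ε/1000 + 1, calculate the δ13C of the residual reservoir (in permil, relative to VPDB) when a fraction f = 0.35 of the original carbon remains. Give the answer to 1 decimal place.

12.9 permil

δ₀ = (0.01112044/0.01124000 − 1)×1000 = (0.989363 − 1)×1000 = -10.637 permil
α − 1 = ε/1000 = -0.0224
f^(α−1) = 0.35^(-0.0224) = 1.023795
δ_res = (-10.637 + 1000) × 1.023795 − 1000 = 1012.905 − 1000 = 12.90 permil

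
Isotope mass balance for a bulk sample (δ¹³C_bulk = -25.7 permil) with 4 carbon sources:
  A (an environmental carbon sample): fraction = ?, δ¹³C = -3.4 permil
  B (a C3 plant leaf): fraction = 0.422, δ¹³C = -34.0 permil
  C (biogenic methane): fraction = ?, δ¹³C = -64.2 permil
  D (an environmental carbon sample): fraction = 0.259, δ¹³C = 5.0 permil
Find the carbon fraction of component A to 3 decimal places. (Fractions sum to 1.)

Let f_A and f_C be the unknown fractions; fractions sum to 1 so f_A + f_C = 0.319.
Mass balance: Σ fᵢ·δᵢ = δ_bulk ⇒ f_A·(-3.4) + f_C·(-64.2) = -25.7 − (-13.053) = -12.647
Substitute f_C = 0.319 − f_A:
f_A·(-3.4 − -64.2) = -12.647 − 0.319×(-64.2) = 7.833
f_A = 7.833 / 60.8 = 0.1288

0.129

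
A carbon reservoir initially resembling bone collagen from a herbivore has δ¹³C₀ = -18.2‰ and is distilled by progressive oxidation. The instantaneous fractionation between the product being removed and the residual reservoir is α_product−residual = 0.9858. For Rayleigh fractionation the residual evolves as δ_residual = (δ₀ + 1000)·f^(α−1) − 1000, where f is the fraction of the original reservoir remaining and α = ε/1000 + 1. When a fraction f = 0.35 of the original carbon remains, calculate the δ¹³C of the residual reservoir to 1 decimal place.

Rayleigh residual: δ_res = (δ₀ + 1000)·f^(α−1) − 1000
α − 1 = -0.01420
f^(α−1) = 0.35^(-0.01420) = 1.015019
δ_res = (-18.2 + 1000) × 1.015019 − 1000 = 996.546 − 1000 = -3.45‰

-3.5‰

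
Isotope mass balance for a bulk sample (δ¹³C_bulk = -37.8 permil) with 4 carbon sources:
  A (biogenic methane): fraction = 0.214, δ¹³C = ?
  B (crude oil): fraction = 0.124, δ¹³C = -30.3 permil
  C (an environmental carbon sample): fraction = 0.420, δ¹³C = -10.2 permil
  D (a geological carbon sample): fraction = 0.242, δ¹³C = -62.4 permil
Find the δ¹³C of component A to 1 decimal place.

Isotope mass balance: δ_bulk = Σ fᵢ·δᵢ.
-37.8 = 0.214×δ_A + 0.124×(-30.3) + 0.420×(-10.2) + 0.242×(-62.4)
0.214·δ_A = -37.8 − (-23.142) = -14.658
δ_A = -14.658 / 0.214 = -68.50 permil

-68.5 permil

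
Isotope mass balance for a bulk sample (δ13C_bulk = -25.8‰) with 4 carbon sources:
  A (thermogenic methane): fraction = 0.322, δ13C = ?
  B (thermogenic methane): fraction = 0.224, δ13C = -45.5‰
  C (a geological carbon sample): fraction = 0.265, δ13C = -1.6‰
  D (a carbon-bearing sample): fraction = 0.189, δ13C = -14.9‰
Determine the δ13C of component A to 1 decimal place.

-38.4‰

Isotope mass balance: δ_bulk = Σ fᵢ·δᵢ.
-25.8 = 0.322×δ_A + 0.224×(-45.5) + 0.265×(-1.6) + 0.189×(-14.9)
0.322·δ_A = -25.8 − (-13.432) = -12.368
δ_A = -12.368 / 0.322 = -38.41‰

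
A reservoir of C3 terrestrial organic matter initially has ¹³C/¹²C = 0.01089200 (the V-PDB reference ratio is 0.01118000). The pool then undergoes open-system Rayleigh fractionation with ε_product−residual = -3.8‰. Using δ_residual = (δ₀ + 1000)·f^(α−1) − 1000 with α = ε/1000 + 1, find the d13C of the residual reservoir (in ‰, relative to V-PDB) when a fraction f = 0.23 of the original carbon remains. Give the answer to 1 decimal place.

-20.3‰

δ₀ = (0.01089200/0.01118000 − 1)×1000 = (0.974240 − 1)×1000 = -25.760‰
α − 1 = ε/1000 = -0.0038
f^(α−1) = 0.23^(-0.0038) = 1.005600
δ_res = (-25.760 + 1000) × 1.005600 − 1000 = 979.696 − 1000 = -20.30‰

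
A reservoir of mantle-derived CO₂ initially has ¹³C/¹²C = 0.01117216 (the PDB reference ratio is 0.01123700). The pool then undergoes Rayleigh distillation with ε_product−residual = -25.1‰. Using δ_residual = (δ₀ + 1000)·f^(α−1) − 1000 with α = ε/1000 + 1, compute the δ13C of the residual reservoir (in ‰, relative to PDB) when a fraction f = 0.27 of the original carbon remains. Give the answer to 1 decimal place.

δ₀ = (0.01117216/0.01123700 − 1)×1000 = (0.994230 − 1)×1000 = -5.770‰
α − 1 = ε/1000 = -0.0251
f^(α−1) = 0.27^(-0.0251) = 1.033410
δ_res = (-5.770 + 1000) × 1.033410 − 1000 = 1027.447 − 1000 = 27.45‰

27.4‰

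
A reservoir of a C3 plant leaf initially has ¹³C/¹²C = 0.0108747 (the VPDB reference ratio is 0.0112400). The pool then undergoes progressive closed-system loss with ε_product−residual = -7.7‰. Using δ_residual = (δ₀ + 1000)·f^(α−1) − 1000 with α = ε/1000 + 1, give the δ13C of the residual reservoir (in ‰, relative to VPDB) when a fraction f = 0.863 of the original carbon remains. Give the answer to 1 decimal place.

δ₀ = (0.0108747/0.0112400 − 1)×1000 = (0.967500 − 1)×1000 = -32.500‰
α − 1 = ε/1000 = -0.0077
f^(α−1) = 0.863^(-0.0077) = 1.001135
δ_res = (-32.500 + 1000) × 1.001135 − 1000 = 968.598 − 1000 = -31.40‰

-31.4‰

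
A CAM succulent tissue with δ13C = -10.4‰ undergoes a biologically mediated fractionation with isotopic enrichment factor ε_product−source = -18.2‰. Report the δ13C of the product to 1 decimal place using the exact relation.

-28.4‰

Exactly, δ_product = (δ_source + 1000)·(ε/1000 + 1) − 1000.
δ_product = (-10.4 + 1000) × (-18.2/1000 + 1) − 1000
δ_product = -28.41‰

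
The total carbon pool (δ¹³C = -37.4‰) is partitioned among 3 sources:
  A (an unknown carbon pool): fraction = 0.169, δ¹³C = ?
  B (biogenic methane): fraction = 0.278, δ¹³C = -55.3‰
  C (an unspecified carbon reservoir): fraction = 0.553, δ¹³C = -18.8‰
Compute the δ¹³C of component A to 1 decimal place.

-68.8‰

Isotope mass balance: δ_bulk = Σ fᵢ·δᵢ.
-37.4 = 0.169×δ_A + 0.278×(-55.3) + 0.553×(-18.8)
0.169·δ_A = -37.4 − (-25.770) = -11.630
δ_A = -11.630 / 0.169 = -68.82‰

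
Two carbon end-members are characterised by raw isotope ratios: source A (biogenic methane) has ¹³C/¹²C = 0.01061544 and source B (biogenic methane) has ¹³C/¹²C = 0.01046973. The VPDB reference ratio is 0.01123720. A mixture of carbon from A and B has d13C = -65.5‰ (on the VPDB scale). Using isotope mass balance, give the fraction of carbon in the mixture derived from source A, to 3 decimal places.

0.216

δ_A = (0.01061544/0.01123720 − 1)×1000 = (0.944669 − 1)×1000 = -55.331‰
δ_B = (0.01046973/0.01123720 − 1)×1000 = (0.931703 − 1)×1000 = -68.297‰
f_A = (δ_mix − δ_B)/(δ_A − δ_B) = (-65.5 − (-68.297))/(-55.331 − (-68.297))
f_A = 2.797 / 12.967 = 0.2157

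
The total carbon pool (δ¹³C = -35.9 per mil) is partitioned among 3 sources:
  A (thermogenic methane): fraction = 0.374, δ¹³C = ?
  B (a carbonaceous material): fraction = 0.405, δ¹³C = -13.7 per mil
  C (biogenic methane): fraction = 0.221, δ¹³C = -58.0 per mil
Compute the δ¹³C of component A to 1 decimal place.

Isotope mass balance: δ_bulk = Σ fᵢ·δᵢ.
-35.9 = 0.374×δ_A + 0.405×(-13.7) + 0.221×(-58.0)
0.374·δ_A = -35.9 − (-18.366) = -17.534
δ_A = -17.534 / 0.374 = -46.88 per mil

-46.9 per mil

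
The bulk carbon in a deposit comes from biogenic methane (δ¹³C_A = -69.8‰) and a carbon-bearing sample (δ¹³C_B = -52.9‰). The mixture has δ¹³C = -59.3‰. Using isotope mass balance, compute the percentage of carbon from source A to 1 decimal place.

37.9%

δ_mix = f_A·δ_A + (1 − f_A)·δ_B  ⇒  f_A = (δ_mix − δ_B)/(δ_A − δ_B)
f_A = (-59.3 − (-52.9)) / (-69.8 − (-52.9))
f_A = -6.4 / -16.9 = 0.3787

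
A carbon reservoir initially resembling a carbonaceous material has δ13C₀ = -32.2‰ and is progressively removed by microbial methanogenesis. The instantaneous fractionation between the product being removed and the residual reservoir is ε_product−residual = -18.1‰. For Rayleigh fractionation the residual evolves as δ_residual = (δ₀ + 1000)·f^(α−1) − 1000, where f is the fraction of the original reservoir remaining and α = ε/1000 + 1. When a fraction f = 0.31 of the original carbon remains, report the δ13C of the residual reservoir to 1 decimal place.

-11.5‰

Rayleigh residual: δ_res = (δ₀ + 1000)·f^(α−1) − 1000
α = ε/1000 + 1 = 0.98190, so α − 1 = -0.01810
f^(α−1) = 0.31^(-0.01810) = 1.021425
δ_res = (-32.2 + 1000) × 1.021425 − 1000 = 988.535 − 1000 = -11.47‰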